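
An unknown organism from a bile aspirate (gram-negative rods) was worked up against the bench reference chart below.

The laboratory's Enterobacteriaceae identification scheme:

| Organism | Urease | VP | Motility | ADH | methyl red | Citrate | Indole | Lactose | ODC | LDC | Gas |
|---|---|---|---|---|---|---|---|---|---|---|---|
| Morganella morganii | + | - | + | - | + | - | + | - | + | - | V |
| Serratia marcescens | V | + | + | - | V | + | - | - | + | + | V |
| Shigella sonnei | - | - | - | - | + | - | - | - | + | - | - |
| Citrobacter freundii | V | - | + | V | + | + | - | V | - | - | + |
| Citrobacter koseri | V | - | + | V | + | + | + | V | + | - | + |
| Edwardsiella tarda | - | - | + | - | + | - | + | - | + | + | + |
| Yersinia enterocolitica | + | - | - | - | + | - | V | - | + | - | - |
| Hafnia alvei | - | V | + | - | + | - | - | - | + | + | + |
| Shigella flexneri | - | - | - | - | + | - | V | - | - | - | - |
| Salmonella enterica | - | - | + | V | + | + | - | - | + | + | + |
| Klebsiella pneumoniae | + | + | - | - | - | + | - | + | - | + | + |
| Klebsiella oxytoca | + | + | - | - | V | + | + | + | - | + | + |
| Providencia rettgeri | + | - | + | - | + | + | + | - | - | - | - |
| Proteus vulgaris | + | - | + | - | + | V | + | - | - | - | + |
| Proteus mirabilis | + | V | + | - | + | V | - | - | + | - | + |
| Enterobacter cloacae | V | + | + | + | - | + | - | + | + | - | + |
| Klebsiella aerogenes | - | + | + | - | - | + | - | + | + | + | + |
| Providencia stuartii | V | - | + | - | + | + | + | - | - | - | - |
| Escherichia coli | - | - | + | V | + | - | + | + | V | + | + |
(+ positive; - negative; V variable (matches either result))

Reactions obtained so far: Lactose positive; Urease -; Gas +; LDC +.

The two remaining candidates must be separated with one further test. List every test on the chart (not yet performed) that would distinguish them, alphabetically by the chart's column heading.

Citrate, Indole, methyl red, VP

Lactose +: excludes 12 organisms — 7 left.
LDC +: excludes Citrobacter freundii, Citrobacter koseri, Enterobacter cloacae — 4 left.
Gas +: all 4 remaining candidates are consistent.
Urease -: excludes Klebsiella pneumoniae, Klebsiella oxytoca — 2 left.
Two candidates remain: Escherichia coli and Klebsiella aerogenes.
  VP: Escherichia coli -, Klebsiella aerogenes + — discriminates.
  Motility: + vs + — same for both, does not separate.
  ADH: V vs - — variable for at least one, does not separate.
  methyl red: Escherichia coli +, Klebsiella aerogenes - — discriminates.
  Citrate: Escherichia coli -, Klebsiella aerogenes + — discriminates.
  Indole: Escherichia coli +, Klebsiella aerogenes - — discriminates.
  ODC: V vs + — variable for at least one, does not separate.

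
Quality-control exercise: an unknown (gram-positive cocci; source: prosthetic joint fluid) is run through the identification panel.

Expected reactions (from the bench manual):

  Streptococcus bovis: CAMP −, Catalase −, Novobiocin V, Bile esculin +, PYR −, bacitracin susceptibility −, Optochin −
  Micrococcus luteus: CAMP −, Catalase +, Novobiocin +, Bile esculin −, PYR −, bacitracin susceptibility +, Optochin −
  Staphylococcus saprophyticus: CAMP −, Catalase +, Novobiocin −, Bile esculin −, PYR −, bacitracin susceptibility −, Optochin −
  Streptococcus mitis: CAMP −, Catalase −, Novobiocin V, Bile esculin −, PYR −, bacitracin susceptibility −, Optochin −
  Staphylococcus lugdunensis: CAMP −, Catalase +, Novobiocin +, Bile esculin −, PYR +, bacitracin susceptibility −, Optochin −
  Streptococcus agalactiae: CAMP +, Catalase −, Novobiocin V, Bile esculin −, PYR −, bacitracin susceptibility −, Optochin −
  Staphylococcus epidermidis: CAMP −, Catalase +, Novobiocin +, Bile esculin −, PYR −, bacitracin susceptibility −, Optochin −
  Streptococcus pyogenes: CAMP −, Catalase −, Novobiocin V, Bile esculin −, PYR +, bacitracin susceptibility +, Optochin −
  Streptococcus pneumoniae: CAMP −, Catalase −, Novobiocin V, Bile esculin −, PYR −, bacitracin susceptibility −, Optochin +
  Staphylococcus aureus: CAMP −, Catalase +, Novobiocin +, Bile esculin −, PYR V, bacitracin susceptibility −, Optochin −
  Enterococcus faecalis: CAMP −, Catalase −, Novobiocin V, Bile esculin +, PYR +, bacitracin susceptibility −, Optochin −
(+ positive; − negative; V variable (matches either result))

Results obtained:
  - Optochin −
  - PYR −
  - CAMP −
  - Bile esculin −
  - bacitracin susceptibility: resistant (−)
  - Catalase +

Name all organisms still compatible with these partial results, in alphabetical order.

Staphylococcus aureus, Staphylococcus epidermidis, Staphylococcus saprophyticus

Bile esculin −: excludes Streptococcus bovis, Enterococcus faecalis — 9 left.
CAMP −: excludes Streptococcus agalactiae — 8 left.
Catalase +: excludes Streptococcus mitis, Streptococcus pyogenes, Streptococcus pneumoniae — 5 left.
Optochin −: all 5 remaining candidates are consistent.
bacitracin susceptibility −: excludes Micrococcus luteus — 4 left.
PYR −: excludes Staphylococcus lugdunensis — 3 left.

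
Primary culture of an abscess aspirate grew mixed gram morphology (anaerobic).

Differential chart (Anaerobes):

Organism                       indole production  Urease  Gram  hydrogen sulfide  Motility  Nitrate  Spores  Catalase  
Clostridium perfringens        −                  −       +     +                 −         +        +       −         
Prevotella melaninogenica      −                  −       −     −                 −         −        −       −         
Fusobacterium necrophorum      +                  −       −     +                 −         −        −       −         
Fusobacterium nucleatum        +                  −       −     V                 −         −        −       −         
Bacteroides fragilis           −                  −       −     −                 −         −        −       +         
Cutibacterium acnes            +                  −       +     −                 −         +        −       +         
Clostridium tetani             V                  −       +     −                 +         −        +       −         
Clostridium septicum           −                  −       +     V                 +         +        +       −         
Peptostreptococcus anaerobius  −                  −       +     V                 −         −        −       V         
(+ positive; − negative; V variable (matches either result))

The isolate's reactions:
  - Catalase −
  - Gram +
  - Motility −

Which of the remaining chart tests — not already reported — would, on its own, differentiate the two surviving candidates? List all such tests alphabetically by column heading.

Gram +: excludes Prevotella melaninogenica, Fusobacterium necrophorum, Fusobacterium nucleatum, Bacteroides fragilis — 5 left.
Motility −: excludes Clostridium tetani, Clostridium septicum — 3 left.
Catalase −: excludes Cutibacterium acnes — 2 left.
Two candidates remain: Clostridium perfringens and Peptostreptococcus anaerobius.
  indole production: − vs − — same for both, does not separate.
  Urease: − vs − — same for both, does not separate.
  hydrogen sulfide: + vs V — variable for at least one, does not separate.
  Nitrate: Clostridium perfringens +, Peptostreptococcus anaerobius − — discriminates.
  Spores: Clostridium perfringens +, Peptostreptococcus anaerobius − — discriminates.

Nitrate, Spores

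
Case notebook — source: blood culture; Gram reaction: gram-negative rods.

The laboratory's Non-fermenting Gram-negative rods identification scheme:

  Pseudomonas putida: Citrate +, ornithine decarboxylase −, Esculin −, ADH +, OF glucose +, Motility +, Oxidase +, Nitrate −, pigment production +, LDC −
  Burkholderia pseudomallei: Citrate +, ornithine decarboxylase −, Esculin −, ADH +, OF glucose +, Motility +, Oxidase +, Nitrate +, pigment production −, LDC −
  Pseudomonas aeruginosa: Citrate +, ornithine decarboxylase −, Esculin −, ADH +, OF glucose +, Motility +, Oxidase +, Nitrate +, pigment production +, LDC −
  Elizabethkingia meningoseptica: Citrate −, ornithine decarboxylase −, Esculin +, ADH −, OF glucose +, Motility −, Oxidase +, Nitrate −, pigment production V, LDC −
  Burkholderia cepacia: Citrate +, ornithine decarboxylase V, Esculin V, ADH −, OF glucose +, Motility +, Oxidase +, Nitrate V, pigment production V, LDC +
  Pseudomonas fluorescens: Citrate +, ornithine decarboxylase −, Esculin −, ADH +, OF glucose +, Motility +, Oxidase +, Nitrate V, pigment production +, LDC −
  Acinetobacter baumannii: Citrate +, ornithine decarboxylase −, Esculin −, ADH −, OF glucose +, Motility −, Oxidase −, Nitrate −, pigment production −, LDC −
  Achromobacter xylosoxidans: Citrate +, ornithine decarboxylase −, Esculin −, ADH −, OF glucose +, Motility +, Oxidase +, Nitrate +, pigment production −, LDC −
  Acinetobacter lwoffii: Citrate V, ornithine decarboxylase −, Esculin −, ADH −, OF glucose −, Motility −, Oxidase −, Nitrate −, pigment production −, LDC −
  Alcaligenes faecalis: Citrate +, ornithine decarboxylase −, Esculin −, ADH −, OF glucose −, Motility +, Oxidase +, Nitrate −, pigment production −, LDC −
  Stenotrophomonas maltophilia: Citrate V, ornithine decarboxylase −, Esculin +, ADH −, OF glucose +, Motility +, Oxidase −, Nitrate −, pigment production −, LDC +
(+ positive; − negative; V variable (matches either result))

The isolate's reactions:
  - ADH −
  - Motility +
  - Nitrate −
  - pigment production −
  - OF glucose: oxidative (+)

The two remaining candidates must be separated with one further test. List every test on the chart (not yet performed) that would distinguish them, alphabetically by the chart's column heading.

Oxidase

Motility +: excludes Elizabethkingia meningoseptica, Acinetobacter baumannii, Acinetobacter lwoffii — 8 left.
ADH −: excludes Pseudomonas putida, Burkholderia pseudomallei, Pseudomonas aeruginosa, Pseudomonas fluorescens — 4 left.
Nitrate −: excludes Achromobacter xylosoxidans — 3 left.
pigment production −: all 3 remaining candidates are consistent.
OF glucose +: excludes Alcaligenes faecalis — 2 left.
Two candidates remain: Burkholderia cepacia and Stenotrophomonas maltophilia.
  Citrate: + vs V — variable for at least one, does not separate.
  ornithine decarboxylase: V vs − — variable for at least one, does not separate.
  Esculin: V vs + — variable for at least one, does not separate.
  Oxidase: Burkholderia cepacia +, Stenotrophomonas maltophilia − — discriminates.
  LDC: + vs + — same for both, does not separate.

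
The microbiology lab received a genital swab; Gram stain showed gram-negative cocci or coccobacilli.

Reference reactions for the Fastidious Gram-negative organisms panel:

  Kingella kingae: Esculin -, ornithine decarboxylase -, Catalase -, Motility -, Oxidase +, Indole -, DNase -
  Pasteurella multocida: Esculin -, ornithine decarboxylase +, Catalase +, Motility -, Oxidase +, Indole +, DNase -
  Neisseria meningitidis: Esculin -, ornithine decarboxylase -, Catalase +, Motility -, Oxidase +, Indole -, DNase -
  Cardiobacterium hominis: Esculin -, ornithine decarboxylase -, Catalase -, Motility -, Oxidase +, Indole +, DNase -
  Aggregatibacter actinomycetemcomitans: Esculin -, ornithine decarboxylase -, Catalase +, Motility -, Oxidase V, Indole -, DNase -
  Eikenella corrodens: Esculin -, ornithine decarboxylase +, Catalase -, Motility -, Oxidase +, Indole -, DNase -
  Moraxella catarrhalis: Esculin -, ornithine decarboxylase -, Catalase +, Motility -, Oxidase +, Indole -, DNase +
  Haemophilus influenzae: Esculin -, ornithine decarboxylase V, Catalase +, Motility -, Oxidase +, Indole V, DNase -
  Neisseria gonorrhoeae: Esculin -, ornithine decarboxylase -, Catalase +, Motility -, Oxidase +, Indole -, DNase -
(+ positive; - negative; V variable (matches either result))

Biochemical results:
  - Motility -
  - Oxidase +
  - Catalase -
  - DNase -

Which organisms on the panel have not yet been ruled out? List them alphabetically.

Cardiobacterium hominis, Eikenella corrodens, Kingella kingae

DNase -: excludes Moraxella catarrhalis — 8 left.
Motility -: all 8 remaining candidates are consistent.
Oxidase +: all 8 remaining candidates are consistent.
Catalase -: excludes 5 organisms — 3 left.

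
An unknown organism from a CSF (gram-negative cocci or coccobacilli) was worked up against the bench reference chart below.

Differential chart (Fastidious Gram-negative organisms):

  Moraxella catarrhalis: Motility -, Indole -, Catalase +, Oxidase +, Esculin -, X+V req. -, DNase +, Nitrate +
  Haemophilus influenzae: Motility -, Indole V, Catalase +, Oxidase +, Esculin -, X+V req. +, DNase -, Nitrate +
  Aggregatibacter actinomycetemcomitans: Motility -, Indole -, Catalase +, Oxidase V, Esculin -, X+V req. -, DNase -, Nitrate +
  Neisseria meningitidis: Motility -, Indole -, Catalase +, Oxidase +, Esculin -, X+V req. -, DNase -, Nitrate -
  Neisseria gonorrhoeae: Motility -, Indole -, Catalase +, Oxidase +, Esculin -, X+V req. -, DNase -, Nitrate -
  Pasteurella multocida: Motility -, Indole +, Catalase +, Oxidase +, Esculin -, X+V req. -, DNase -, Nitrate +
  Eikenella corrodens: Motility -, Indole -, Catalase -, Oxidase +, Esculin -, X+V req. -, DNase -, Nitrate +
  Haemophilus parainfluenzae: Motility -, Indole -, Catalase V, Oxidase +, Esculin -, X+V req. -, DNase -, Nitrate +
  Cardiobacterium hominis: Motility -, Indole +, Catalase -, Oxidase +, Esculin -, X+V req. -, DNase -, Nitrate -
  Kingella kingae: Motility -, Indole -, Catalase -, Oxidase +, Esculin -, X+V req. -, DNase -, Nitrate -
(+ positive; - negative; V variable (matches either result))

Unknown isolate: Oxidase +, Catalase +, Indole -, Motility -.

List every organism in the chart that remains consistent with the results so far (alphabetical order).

Motility -: all 10 remaining candidates are consistent.
Indole -: excludes Pasteurella multocida, Cardiobacterium hominis — 8 left.
Oxidase +: all 8 remaining candidates are consistent.
Catalase +: excludes Eikenella corrodens, Kingella kingae — 6 left.

Aggregatibacter actinomycetemcomitans, Haemophilus influenzae, Haemophilus parainfluenzae, Moraxella catarrhalis, Neisseria gonorrhoeae, Neisseria meningitidis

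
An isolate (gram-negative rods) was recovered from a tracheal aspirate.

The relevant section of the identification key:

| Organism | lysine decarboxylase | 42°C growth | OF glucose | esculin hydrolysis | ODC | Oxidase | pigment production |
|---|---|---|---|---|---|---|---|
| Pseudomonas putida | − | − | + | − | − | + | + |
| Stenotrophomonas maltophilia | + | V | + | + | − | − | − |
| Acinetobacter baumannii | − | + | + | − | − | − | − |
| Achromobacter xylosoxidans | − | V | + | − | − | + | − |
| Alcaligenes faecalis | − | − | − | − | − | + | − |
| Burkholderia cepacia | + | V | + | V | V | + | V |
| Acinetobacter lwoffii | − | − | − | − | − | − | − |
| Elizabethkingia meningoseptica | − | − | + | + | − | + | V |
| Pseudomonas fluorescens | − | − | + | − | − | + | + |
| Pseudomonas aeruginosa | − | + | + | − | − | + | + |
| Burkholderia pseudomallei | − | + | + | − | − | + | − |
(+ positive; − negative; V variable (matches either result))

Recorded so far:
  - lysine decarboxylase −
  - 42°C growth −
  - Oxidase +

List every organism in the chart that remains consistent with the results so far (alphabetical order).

Oxidase +: excludes Stenotrophomonas maltophilia, Acinetobacter baumannii, Acinetobacter lwoffii — 8 left.
42°C growth −: excludes Pseudomonas aeruginosa, Burkholderia pseudomallei — 6 left.
lysine decarboxylase −: excludes Burkholderia cepacia — 5 left.

Achromobacter xylosoxidans, Alcaligenes faecalis, Elizabethkingia meningoseptica, Pseudomonas fluorescens, Pseudomonas putida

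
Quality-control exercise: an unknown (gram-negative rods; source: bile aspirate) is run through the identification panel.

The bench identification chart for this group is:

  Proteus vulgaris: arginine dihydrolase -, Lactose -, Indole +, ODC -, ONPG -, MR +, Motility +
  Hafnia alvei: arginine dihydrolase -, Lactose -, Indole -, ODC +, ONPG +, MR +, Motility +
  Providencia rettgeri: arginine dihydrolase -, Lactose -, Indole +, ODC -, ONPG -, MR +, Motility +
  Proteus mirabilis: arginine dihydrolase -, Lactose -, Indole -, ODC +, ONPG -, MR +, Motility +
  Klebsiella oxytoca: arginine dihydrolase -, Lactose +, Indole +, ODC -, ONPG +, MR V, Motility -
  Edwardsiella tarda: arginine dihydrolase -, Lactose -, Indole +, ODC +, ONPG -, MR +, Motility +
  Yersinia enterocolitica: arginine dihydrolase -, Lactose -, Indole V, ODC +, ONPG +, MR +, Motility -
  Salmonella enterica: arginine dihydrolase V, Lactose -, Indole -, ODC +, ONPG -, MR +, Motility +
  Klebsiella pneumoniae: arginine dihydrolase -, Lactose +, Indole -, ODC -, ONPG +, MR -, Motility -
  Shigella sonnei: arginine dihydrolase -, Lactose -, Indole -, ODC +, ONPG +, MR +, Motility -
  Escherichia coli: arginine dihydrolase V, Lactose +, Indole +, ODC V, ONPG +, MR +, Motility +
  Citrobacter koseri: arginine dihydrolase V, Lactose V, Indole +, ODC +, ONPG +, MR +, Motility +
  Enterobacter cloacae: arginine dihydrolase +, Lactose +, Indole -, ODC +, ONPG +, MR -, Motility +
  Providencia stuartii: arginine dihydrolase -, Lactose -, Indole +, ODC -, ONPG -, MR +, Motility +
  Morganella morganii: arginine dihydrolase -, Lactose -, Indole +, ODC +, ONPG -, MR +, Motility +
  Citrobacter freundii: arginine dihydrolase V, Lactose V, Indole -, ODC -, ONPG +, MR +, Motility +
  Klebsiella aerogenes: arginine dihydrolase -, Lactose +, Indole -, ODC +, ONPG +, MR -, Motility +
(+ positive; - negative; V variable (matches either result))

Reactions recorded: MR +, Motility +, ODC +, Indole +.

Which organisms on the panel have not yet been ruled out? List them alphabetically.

Citrobacter koseri, Edwardsiella tarda, Escherichia coli, Morganella morganii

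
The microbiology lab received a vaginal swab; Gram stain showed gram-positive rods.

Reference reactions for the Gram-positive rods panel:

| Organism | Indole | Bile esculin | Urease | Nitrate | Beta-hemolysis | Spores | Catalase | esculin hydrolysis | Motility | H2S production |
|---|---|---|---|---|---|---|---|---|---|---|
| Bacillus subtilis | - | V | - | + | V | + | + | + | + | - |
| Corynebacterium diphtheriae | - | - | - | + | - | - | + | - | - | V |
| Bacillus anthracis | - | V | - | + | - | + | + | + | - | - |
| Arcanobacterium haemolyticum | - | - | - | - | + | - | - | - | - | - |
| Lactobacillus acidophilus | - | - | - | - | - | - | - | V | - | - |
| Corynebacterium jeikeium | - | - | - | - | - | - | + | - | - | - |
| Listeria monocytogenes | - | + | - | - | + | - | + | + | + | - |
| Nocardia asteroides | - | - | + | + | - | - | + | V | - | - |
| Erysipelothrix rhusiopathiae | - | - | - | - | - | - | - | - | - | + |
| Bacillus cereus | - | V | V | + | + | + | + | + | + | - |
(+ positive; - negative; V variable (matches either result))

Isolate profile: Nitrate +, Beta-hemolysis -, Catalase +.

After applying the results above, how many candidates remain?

4

Catalase +: excludes Arcanobacterium haemolyticum, Lactobacillus acidophilus, Erysipelothrix rhusiopathiae — 7 left.
Nitrate +: excludes Corynebacterium jeikeium, Listeria monocytogenes — 5 left.
Beta-hemolysis -: excludes Bacillus cereus — 4 left.
Still consistent: Bacillus anthracis, Bacillus subtilis, Corynebacterium diphtheriae, Nocardia asteroides.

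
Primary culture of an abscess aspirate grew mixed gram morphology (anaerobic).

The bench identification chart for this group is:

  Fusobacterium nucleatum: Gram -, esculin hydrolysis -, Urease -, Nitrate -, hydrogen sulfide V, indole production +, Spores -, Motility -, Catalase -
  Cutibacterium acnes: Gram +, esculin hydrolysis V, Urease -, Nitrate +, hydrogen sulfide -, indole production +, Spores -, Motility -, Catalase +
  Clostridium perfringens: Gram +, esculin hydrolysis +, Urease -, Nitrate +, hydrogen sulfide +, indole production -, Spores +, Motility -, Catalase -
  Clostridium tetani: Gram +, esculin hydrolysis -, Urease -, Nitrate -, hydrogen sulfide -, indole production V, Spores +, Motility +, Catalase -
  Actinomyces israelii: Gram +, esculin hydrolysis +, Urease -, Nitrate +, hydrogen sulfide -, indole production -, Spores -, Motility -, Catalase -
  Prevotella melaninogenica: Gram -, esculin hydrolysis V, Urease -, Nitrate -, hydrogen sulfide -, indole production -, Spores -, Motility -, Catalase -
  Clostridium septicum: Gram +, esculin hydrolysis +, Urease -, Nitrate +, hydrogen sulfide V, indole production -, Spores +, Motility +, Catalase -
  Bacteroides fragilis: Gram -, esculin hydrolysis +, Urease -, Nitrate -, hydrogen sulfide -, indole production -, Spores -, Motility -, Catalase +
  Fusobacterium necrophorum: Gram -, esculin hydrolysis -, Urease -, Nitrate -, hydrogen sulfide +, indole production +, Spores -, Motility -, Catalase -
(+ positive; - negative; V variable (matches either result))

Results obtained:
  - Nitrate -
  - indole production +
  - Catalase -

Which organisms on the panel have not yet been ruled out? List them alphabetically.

indole production +: excludes 5 organisms — 4 left.
Catalase -: excludes Cutibacterium acnes — 3 left.
Nitrate -: all 3 remaining candidates are consistent.

Clostridium tetani, Fusobacterium necrophorum, Fusobacterium nucleatum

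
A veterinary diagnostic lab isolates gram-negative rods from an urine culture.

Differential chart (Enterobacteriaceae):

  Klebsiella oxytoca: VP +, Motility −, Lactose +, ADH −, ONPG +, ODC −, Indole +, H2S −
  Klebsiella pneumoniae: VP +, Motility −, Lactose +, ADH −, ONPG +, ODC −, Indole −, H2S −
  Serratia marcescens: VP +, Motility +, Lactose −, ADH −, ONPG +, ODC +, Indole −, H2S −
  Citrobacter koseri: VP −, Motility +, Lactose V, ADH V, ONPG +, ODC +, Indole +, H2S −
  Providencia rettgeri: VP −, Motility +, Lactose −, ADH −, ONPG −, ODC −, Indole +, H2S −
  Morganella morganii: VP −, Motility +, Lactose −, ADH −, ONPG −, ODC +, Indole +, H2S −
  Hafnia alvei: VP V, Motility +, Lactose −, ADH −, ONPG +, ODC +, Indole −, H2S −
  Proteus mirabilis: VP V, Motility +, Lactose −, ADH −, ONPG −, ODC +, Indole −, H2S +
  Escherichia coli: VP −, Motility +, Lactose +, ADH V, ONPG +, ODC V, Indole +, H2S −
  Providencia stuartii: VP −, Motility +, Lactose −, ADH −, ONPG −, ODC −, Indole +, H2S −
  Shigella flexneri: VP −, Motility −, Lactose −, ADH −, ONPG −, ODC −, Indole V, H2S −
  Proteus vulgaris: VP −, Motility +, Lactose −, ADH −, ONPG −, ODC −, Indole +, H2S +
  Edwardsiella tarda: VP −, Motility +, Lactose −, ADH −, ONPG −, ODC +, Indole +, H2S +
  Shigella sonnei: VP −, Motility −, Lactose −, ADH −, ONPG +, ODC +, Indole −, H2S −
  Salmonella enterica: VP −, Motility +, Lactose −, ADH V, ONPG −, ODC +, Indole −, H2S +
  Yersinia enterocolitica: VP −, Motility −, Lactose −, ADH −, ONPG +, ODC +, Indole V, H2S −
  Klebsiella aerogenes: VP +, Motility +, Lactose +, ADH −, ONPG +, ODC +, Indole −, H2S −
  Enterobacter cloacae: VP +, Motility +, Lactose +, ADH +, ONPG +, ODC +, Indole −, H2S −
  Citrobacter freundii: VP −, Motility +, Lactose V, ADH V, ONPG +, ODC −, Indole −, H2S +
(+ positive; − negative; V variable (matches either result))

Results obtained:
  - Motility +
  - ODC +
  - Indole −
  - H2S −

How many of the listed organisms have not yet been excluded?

4

Motility +: excludes 5 organisms — 14 left.
ODC +: excludes Providencia rettgeri, Providencia stuartii, Proteus vulgaris, Citrobacter freundii — 10 left.
H2S −: excludes Proteus mirabilis, Edwardsiella tarda, Salmonella enterica — 7 left.
Indole −: excludes Citrobacter koseri, Morganella morganii, Escherichia coli — 4 left.
Still consistent: Enterobacter cloacae, Hafnia alvei, Klebsiella aerogenes, Serratia marcescens.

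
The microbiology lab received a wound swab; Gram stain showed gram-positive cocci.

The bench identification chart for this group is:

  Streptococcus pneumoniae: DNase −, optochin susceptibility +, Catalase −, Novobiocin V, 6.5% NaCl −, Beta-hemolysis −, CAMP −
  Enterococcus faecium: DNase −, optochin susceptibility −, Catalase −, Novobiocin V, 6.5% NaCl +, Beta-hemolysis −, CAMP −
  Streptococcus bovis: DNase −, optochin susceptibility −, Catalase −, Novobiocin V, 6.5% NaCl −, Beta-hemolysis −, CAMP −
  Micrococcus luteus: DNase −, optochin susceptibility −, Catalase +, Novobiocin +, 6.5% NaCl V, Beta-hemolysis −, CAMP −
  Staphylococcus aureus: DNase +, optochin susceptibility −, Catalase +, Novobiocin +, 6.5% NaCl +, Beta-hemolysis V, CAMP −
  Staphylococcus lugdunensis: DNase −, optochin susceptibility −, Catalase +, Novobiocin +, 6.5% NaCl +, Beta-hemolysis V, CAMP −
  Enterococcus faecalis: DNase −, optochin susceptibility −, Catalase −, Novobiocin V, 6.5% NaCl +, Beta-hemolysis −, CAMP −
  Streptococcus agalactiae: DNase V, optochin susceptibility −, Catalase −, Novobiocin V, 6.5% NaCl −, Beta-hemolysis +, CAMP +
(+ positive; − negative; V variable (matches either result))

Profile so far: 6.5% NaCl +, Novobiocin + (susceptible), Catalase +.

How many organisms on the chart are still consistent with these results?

3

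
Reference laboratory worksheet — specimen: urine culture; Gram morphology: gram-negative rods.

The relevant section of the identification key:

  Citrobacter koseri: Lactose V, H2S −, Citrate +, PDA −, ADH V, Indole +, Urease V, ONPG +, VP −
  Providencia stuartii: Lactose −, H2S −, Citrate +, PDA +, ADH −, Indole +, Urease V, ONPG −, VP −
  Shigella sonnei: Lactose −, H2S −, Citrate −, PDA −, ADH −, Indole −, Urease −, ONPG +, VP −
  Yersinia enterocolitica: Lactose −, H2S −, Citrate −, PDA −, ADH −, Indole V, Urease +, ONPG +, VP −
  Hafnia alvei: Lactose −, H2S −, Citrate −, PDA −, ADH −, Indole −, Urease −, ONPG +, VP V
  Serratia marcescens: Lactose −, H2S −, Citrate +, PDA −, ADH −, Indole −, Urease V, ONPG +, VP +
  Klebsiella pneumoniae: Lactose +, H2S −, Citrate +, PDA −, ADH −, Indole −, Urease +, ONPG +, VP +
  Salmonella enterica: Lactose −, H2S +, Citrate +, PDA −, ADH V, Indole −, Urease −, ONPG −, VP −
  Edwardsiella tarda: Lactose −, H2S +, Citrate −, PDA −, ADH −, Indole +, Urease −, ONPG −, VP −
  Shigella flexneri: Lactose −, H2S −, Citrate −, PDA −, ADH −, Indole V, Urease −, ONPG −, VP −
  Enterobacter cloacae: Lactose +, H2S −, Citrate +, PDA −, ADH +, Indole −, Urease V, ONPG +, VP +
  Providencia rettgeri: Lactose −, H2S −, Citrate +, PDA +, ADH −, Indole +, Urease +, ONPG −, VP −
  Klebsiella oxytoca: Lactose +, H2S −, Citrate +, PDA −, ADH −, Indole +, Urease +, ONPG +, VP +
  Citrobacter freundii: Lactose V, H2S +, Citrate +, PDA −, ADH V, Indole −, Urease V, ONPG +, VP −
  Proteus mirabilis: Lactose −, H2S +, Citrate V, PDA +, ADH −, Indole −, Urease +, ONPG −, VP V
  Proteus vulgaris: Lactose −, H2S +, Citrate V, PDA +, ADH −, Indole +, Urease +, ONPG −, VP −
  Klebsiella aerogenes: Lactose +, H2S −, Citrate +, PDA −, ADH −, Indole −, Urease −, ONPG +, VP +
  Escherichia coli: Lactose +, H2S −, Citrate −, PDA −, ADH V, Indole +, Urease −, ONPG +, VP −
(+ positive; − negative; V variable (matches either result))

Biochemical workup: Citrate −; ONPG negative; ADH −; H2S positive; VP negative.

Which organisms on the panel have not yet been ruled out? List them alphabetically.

Edwardsiella tarda, Proteus mirabilis, Proteus vulgaris

ADH −: excludes Enterobacter cloacae — 17 left.
ONPG −: excludes 10 organisms — 7 left.
VP −: all 7 remaining candidates are consistent.
Citrate −: excludes Providencia stuartii, Salmonella enterica, Providencia rettgeri — 4 left.
H2S +: excludes Shigella flexneri — 3 left.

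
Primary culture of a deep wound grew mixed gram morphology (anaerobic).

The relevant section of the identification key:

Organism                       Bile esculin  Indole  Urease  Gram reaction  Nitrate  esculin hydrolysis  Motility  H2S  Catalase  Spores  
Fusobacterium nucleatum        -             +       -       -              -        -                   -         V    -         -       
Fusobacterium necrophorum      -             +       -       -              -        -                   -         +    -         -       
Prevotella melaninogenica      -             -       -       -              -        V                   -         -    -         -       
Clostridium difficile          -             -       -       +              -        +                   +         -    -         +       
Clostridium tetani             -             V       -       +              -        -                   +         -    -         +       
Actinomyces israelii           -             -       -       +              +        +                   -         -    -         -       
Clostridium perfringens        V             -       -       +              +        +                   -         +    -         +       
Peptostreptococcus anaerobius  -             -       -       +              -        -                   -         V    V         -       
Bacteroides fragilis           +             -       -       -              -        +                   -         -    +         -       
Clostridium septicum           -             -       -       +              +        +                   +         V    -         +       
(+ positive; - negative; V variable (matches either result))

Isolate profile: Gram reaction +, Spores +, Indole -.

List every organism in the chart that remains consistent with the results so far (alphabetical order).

Gram reaction +: excludes Fusobacterium nucleatum, Fusobacterium necrophorum, Prevotella melaninogenica, Bacteroides fragilis — 6 left.
Spores +: excludes Actinomyces israelii, Peptostreptococcus anaerobius — 4 left.
Indole -: all 4 remaining candidates are consistent.

Clostridium difficile, Clostridium perfringens, Clostridium septicum, Clostridium tetani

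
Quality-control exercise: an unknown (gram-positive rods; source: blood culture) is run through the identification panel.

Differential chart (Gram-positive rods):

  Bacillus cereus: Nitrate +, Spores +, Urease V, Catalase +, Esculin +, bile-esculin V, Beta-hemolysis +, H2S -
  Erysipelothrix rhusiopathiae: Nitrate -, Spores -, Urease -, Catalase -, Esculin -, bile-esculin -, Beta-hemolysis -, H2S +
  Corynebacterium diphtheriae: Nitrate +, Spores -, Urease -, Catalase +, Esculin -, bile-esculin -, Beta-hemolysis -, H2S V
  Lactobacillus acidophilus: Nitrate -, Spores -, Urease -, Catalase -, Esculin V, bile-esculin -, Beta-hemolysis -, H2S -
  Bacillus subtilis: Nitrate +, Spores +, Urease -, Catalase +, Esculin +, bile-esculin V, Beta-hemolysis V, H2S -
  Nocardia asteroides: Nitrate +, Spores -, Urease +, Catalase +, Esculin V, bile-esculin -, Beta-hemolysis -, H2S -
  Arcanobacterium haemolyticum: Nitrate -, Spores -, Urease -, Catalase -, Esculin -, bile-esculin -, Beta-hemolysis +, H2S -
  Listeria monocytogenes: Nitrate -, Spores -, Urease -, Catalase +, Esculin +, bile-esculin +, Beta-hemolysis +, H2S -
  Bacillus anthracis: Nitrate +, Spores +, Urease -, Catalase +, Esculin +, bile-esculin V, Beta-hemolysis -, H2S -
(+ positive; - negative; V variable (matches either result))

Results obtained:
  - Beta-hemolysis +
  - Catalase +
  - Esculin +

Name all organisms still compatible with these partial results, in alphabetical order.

Beta-hemolysis +: excludes 5 organisms — 4 left.
Catalase +: excludes Arcanobacterium haemolyticum — 3 left.
Esculin +: all 3 remaining candidates are consistent.

Bacillus cereus, Bacillus subtilis, Listeria monocytogenes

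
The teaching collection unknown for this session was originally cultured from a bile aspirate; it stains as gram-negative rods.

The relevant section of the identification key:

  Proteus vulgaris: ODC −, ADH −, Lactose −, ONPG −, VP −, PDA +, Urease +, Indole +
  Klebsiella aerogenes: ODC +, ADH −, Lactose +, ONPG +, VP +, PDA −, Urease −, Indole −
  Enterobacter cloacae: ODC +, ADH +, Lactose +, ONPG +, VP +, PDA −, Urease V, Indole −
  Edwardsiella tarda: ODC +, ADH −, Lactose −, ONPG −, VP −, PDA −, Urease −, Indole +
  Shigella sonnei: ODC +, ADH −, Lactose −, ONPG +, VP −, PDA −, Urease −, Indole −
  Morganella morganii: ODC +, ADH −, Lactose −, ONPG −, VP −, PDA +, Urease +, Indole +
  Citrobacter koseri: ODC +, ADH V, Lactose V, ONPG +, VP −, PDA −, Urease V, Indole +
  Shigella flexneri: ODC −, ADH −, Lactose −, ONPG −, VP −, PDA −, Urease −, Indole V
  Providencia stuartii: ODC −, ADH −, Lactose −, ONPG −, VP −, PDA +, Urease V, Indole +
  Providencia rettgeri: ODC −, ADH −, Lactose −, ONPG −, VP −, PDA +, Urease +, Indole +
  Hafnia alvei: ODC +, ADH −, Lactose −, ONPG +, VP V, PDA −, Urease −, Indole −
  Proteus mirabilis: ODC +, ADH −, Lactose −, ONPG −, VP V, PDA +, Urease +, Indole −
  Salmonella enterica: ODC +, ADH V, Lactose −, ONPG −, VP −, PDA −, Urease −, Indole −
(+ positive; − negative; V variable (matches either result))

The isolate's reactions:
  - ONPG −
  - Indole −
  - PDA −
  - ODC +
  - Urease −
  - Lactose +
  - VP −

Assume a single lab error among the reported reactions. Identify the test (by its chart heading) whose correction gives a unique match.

As reported, no row in the chart matches all 7 reactions.
Reversing Lactose (to −) → unique match: Salmonella enterica.
Reversing Urease → still no organism matches.
Reversing ONPG → still no organism matches.
Reversing Indole → still no organism matches.
Reversing PDA → still no organism matches.
Reversing VP → still no organism matches.
Reversing ODC → still no organism matches.

Lactose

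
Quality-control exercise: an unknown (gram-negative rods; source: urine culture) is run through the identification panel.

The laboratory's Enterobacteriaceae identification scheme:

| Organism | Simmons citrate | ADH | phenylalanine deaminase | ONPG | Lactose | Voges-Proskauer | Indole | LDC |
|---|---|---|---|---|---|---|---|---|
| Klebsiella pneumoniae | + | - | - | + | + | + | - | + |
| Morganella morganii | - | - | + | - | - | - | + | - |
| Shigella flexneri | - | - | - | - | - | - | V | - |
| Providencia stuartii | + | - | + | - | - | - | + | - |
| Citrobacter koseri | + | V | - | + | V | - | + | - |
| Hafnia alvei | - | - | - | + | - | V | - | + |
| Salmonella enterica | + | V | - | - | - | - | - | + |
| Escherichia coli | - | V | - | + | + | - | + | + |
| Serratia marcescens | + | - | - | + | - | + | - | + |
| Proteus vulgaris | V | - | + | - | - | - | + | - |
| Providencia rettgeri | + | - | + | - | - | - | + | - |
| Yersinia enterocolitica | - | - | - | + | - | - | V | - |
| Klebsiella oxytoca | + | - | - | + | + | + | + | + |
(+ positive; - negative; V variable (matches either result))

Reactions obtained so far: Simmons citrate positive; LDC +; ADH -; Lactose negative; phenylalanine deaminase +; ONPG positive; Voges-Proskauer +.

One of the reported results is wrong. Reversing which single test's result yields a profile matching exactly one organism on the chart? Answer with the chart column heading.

phenylalanine deaminase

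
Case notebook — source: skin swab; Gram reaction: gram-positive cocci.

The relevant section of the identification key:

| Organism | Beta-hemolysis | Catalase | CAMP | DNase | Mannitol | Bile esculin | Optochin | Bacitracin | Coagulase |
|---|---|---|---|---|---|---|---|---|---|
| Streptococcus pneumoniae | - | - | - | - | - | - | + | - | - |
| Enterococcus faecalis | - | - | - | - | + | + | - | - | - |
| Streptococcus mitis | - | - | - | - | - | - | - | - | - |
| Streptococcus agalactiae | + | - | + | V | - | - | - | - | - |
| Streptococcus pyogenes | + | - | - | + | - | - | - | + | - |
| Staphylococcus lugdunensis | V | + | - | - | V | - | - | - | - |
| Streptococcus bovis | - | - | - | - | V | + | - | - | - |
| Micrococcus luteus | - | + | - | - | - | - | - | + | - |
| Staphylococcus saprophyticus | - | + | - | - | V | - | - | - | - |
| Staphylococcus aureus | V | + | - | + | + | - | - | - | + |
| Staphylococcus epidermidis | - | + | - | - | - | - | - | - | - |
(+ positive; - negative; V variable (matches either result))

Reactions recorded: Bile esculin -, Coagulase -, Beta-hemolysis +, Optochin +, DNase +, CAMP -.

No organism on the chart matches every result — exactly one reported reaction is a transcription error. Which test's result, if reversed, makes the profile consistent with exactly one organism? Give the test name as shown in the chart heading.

As reported, no row in the chart matches all 6 reactions.
Reversing DNase → still no organism matches.
Reversing CAMP → still no organism matches.
Reversing Coagulase → still no organism matches.
Reversing Bile esculin → still no organism matches.
Reversing Beta-hemolysis → still no organism matches.
Reversing Optochin (to -) → unique match: Streptococcus pyogenes.

Optochin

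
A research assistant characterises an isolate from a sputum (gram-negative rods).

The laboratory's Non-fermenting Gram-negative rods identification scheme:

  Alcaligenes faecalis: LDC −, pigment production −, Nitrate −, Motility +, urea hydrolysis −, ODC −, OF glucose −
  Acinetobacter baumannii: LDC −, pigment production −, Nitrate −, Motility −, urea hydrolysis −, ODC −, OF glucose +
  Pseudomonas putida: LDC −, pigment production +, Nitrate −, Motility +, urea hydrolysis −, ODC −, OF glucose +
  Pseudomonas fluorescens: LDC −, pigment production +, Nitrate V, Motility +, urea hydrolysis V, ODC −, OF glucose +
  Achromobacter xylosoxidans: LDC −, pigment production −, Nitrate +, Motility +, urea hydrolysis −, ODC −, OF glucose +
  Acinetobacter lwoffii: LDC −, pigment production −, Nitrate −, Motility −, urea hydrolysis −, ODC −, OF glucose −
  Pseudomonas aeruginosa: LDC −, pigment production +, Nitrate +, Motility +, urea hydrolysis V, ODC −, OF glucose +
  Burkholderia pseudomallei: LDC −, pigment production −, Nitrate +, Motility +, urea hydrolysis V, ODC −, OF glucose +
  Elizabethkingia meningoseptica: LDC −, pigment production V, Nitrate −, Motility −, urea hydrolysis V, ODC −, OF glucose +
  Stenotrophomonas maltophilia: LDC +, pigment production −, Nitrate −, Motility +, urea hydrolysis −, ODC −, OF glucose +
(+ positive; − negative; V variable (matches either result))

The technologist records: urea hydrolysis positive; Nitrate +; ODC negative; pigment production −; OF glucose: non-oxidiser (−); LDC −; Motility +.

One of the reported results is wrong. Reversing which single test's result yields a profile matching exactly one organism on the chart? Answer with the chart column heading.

OF glucose

As reported, no row in the chart matches all 7 reactions.
Reversing OF glucose (to +) → unique match: Burkholderia pseudomallei.
Reversing urea hydrolysis → still no organism matches.
Reversing LDC → still no organism matches.
Reversing ODC → still no organism matches.
Reversing Nitrate → still no organism matches.
Reversing Motility → still no organism matches.
Reversing pigment production → still no organism matches.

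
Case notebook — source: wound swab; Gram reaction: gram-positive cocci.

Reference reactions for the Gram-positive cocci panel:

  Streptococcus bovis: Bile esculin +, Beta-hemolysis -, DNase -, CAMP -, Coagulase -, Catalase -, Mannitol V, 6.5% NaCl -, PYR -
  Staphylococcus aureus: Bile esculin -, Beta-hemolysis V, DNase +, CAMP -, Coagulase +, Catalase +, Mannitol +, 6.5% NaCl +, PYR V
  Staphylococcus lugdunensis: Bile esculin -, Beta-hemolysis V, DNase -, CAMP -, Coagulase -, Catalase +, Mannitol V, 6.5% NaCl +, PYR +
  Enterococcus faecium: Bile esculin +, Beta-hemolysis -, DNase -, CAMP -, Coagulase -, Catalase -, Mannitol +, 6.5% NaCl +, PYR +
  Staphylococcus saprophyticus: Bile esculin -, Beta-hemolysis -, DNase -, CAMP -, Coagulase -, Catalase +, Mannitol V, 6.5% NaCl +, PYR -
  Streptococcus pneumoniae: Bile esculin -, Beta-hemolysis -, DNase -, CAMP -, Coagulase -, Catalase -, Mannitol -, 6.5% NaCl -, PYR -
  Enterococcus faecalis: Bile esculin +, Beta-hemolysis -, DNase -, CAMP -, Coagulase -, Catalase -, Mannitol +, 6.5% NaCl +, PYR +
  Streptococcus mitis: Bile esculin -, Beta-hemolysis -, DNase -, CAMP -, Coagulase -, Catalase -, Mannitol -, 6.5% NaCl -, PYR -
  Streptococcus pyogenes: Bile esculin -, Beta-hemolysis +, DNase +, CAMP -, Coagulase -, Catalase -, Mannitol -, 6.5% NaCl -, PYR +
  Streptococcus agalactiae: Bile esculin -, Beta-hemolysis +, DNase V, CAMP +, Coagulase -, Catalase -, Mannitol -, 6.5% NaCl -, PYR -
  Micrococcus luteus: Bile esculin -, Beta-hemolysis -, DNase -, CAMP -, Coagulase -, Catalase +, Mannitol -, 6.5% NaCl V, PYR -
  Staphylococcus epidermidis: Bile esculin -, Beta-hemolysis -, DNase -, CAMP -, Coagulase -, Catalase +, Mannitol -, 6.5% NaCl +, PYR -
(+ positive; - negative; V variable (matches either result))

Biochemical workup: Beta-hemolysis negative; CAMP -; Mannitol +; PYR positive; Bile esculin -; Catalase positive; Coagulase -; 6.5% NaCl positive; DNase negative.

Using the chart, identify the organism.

Staphylococcus lugdunensis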